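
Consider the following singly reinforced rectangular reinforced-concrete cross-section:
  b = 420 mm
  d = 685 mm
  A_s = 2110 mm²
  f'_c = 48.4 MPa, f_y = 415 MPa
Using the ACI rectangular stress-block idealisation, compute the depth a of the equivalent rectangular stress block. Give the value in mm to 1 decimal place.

T = A_s f_y = 2110 × 415 = 875650 N = 875.65 kN.
Setting C = 0.85 f'_c a b equal to T: a = 875650/(0.85 × 48.4 × 420) = 50.7 mm.

a ≈ 50.7 mm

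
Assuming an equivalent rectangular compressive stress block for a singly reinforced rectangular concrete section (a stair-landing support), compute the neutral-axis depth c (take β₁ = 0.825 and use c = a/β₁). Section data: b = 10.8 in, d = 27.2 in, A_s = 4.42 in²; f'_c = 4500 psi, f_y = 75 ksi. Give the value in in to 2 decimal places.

T = A_s f_y = 4.42 × 75 = 331.5 kips.
a = T/(0.85 f'_c b) = 331.5/(0.85 × 4.5 × 10.8) = 8.0247 in.
With β₁ = 0.825, c = a/β₁ = 8.0247/0.825 = 9.73 in.

c ≈ 9.73 in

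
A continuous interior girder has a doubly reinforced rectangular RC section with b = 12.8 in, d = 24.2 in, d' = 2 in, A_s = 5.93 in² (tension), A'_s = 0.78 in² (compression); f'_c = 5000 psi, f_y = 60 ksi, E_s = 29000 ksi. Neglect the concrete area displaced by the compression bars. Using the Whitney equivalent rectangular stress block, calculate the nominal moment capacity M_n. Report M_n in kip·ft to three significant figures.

Assume both steels yield.
a = (A_s − A'_s) f_y/(0.85 f'_c b) = (5.93 − 0.78) × 60/(0.85 × 5 × 12.8) = 5.680 in.
c = a/β₁ = 5.680/0.8 = 7.100 in; ε'_s = 0.003(c − d')/c = 0.0022 ≥ ε_y = 0.0021, so the compression steel yields.
M_n = (A_s − A'_s) f_y (d − a/2) + A'_s f_y (d − d') = 309 × (24.2 − 2.84) + 46.8 × (24.2 − 2) = 6600.2 + 1039.0 = 7639.2 kip·in = 7639.2/12 = 636.60 kip·ft.

M_n ≈ 637 kip·ft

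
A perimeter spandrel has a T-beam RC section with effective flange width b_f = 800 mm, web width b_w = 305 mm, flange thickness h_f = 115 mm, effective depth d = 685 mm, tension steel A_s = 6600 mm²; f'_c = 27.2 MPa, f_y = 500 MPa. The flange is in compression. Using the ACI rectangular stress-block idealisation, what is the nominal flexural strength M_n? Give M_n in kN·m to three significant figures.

Tension: T = A_s f_y = 6600 × 500 = 3300000 N.
Try a within the flange: a = T/(0.85 f'_c b_f) = 3300000/(0.85 × 27.2 × 800) = 178.42 mm.
a = 178.42 > h_f = 115 mm: the block extends into the web. Split into flange-overhang and web parts.
C_f = 0.85 f'_c (b_f − b_w) h_f = 0.85 × 27.2 × (800 − 305) × 115 = 1316106 N.
Remaining web compression depth: a_w = (T − C_f)/(0.85 f'_c b_w) = (3300000 − 1316106)/(0.85 × 27.2 × 305) = 281.34 mm.
M_n = C_f(d − h_f/2) + (T − C_f)(d − a_w/2) = 1316106 × (685 − 57.5) + 1983894 × (685 − 140.67) = 825.86 + 1079.89 = 1905.75 × 10⁶ N·mm.
M_n = 1905.75 kN·m.

M_n ≈ 1910 kN·m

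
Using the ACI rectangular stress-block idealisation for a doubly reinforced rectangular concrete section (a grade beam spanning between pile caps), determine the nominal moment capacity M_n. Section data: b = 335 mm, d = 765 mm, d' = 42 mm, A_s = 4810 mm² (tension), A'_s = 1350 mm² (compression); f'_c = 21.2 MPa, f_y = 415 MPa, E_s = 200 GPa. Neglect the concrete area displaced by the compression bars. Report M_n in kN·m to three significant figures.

M_n ≈ 1330 kN·m

Assume both tension and compression steel yield.
Net tension couple steel: A_s − A'_s = 3460 mm².
a = (A_s − A'_s) f_y / (0.85 f'_c b) = 1435900/(0.85 × 21.2 × 335) = 237.86 mm.
c = a/β₁ = 237.86/0.85 = 279.84 mm; ε'_s = 0.003(c − d')/c = 0.0025 ≥ f_y/E_s = 0.0021, so compression steel does yield.
M_n = (A_s − A'_s) f_y (d − a/2) + A'_s f_y (d − d') = [1435900 × (765 − 118.93) + 560250 × (765 − 42)] × 10⁻⁶ = 927.69 + 405.06 = 1332.75 kN·m.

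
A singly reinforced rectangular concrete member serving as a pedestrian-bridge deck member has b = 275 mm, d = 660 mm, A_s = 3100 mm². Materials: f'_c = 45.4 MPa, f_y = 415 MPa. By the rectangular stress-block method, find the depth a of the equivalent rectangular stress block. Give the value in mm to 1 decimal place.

a ≈ 121.2 mm

T = A_s f_y = 3100 × 415 = 1286500 N = 1286.5 kN.
Setting C = 0.85 f'_c a b equal to T: a = 1286500/(0.85 × 45.4 × 275) = 121.2 mm.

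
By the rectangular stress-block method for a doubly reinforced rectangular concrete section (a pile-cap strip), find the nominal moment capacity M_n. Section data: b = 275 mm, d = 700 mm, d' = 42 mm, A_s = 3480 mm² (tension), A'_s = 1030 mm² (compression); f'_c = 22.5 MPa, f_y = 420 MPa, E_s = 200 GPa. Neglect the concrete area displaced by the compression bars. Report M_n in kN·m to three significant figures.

Assume both tension and compression steel yield.
Net tension couple steel: A_s − A'_s = 2450 mm².
a = (A_s − A'_s) f_y / (0.85 f'_c b) = 1029000/(0.85 × 22.5 × 275) = 195.65 mm.
c = a/β₁ = 195.65/0.85 = 230.18 mm; ε'_s = 0.003(c − d')/c = 0.0025 ≥ f_y/E_s = 0.0021, so compression steel does yield.
M_n = (A_s − A'_s) f_y (d − a/2) + A'_s f_y (d − d') = [1029000 × (700 − 97.825) + 432600 × (700 − 42)] × 10⁻⁶ = 619.64 + 284.65 = 904.29 kN·m.

M_n ≈ 904 kN·m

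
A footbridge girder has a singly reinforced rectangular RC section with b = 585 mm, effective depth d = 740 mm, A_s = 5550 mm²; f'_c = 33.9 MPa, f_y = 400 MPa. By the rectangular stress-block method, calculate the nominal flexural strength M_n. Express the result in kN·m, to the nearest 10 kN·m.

T = A_s f_y = 5550 × 400 = 2220000 N = 2220 kN.
From C = T: a = T/(0.85 f'_c b) = 2220000/(0.85 × 33.9 × 585) = 131.70 mm.
M_n = T(d − a/2) = 2220 kN × (740 − 65.85) mm = 1496.61 kN·m.

M_n ≈ 1500 kN·m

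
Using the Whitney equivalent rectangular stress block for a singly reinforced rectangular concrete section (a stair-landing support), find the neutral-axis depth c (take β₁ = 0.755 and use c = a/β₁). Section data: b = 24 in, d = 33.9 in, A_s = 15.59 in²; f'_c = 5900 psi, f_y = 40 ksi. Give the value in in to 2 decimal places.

T = A_s f_y = 15.59 × 40 = 623.6 kips.
a = T/(0.85 f'_c b) = 623.6/(0.85 × 5.9 × 24) = 5.1811 in.
With β₁ = 0.755, c = a/β₁ = 5.1811/0.755 = 6.86 in.

c ≈ 6.86 in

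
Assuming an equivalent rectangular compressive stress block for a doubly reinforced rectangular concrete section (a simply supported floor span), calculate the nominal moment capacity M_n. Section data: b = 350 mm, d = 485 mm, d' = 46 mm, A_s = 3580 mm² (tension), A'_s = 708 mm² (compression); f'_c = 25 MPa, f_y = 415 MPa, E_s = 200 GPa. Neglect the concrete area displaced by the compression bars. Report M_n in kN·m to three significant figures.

Assume both tension and compression steel yield.
Net tension couple steel: A_s − A'_s = 2872 mm².
a = (A_s − A'_s) f_y / (0.85 f'_c b) = 1191880/(0.85 × 25 × 350) = 160.25 mm.
c = a/β₁ = 160.25/0.85 = 188.53 mm; ε'_s = 0.003(c − d')/c = 0.0023 ≥ f_y/E_s = 0.0021, so compression steel does yield.
M_n = (A_s − A'_s) f_y (d − a/2) + A'_s f_y (d − d') = [1191880 × (485 − 80.125) + 293820 × (485 − 46)] × 10⁻⁶ = 482.56 + 128.99 = 611.55 kN·m.

M_n ≈ 612 kN·m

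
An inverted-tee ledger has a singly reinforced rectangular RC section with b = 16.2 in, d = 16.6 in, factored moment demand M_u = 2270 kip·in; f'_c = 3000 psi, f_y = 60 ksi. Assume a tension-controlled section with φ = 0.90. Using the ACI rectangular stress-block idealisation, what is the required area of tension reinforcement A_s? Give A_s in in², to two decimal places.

M_n = M_u/φ = 2270/0.90 = 2522.22 kip·in.
From M_n = 0.85 f'_c a b (d − a/2):
a = d − √(d² − 2M_n/(0.85 f'_c b)) = 16.6 − √(16.6² − 2 × 2522.22/(0.85 × 3 × 16.2)) = 4.213 in.
A_s = 0.85 f'_c a b / f_y = 0.85 × 3 × 4.213 × 16.2 / 60 = 2.901 in².

A_s ≈ 2.90 in²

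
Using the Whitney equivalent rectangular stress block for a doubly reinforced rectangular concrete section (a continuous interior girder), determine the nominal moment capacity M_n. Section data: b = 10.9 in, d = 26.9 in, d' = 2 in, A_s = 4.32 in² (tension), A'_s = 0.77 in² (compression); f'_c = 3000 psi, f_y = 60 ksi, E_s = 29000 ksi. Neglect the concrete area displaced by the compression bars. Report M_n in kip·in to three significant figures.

Assume both steels yield.
a = (A_s − A'_s) f_y/(0.85 f'_c b) = (4.32 − 0.77) × 60/(0.85 × 3 × 10.9) = 7.663 in.
c = a/β₁ = 7.663/0.85 = 9.015 in; ε'_s = 0.003(c − d')/c = 0.0023 ≥ ε_y = 0.0021, so the compression steel yields.
M_n = (A_s − A'_s) f_y (d − a/2) + A'_s f_y (d − d') = 213 × (26.9 − 3.8315) + 46.2 × (26.9 − 2) = 4913.6 + 1150.4 = 6064.0 kip·in.

M_n ≈ 6060 kip·in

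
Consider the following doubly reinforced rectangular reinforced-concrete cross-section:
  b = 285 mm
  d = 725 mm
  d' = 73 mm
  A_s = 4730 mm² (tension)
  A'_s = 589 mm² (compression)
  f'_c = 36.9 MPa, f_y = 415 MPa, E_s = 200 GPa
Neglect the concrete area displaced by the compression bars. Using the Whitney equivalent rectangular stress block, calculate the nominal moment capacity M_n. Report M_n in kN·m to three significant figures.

Assume both tension and compression steel yield.
Net tension couple steel: A_s − A'_s = 4141 mm².
a = (A_s − A'_s) f_y / (0.85 f'_c b) = 1718515/(0.85 × 36.9 × 285) = 192.25 mm.
c = a/β₁ = 192.25/0.786 = 244.59 mm; ε'_s = 0.003(c − d')/c = 0.0021 ≥ f_y/E_s = 0.0021, so compression steel does yield.
M_n = (A_s − A'_s) f_y (d − a/2) + A'_s f_y (d − d') = [1718515 × (725 − 96.125) + 244435 × (725 − 73)] × 10⁻⁶ = 1080.73 + 159.37 = 1240.10 kN·m.

M_n ≈ 1240 kN·m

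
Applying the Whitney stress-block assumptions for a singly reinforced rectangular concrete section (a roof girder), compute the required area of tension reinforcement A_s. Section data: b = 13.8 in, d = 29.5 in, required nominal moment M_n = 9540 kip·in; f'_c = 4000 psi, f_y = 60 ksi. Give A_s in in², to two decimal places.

From M_n = 0.85 f'_c a b (d − a/2):
a = d − √(d² − 2M_n/(0.85 f'_c b)) = 29.5 − √(29.5² − 2 × 9540/(0.85 × 4 × 13.8)) = 7.969 in.
A_s = 0.85 f'_c a b / f_y = 0.85 × 4 × 7.969 × 13.8 / 60 = 6.232 in².

A_s ≈ 6.23 in²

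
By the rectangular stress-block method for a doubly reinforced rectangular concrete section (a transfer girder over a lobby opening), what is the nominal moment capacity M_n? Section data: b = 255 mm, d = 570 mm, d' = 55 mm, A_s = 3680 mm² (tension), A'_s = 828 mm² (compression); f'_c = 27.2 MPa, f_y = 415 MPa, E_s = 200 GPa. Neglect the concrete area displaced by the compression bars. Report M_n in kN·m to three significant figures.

M_n ≈ 733 kN·m

Assume both tension and compression steel yield.
Net tension couple steel: A_s − A'_s = 2852 mm².
a = (A_s − A'_s) f_y / (0.85 f'_c b) = 1183580/(0.85 × 27.2 × 255) = 200.76 mm.
c = a/β₁ = 200.76/0.85 = 236.19 mm; ε'_s = 0.003(c − d')/c = 0.0023 ≥ f_y/E_s = 0.0021, so compression steel does yield.
M_n = (A_s − A'_s) f_y (d − a/2) + A'_s f_y (d − d') = [1183580 × (570 − 100.38) + 343620 × (570 − 55)] × 10⁻⁶ = 555.83 + 176.96 = 732.79 kN·m.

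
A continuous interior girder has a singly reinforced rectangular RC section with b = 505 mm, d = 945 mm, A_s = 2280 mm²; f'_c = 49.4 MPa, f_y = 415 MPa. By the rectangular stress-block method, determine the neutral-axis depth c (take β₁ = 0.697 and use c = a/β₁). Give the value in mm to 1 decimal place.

c ≈ 64.0 mm

T = A_s f_y = 2280 × 415 = 946200 N = 946.2 kN.
Setting C = 0.85 f'_c a b equal to T: a = 946200/(0.85 × 49.4 × 505) = 44.622 mm.
With β₁ = 0.697, c = a/β₁ = 44.622/0.697 = 64.0 mm.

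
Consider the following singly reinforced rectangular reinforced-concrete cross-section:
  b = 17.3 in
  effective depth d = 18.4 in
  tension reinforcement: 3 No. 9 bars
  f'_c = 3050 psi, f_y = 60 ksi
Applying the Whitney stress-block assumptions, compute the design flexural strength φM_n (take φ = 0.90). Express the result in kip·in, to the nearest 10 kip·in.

φM_n ≈ 2660 kip·in

A_s = 3 × 1 = 3 in².
T = A_s f_y = 3 × 60 = 180 kips.
a = T/(0.85 f'_c b) = 180/(0.85 × 3.05 × 17.3) = 4.013 in.
M_n = T(d − a/2) = 180 × (18.4 − 2.0065) = 2950.8 kip·in.
φM_n = 0.90 × 2950.8 = 2655.7 kip·in.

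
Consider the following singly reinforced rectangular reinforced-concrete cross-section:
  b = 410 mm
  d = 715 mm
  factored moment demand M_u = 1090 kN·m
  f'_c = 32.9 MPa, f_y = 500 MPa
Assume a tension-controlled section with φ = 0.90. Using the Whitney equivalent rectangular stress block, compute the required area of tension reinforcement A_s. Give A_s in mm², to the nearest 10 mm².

A_s ≈ 3840 mm²

M_n = M_u/φ = 1090/0.90 = 1211.11 kN·m.
With M_n = 0.85 f'_c a b (d − a/2), solve the quadratic for a:
a = d − √(d² − 2M_n/(0.85 f'_c b)) = 715 − √(715² − 2 × 1211.11×10⁶/(0.85 × 32.9 × 410)) = 167.31 mm.
A_s = 0.85 f'_c a b / f_y = 0.85 × 32.9 × 167.31 × 410 / 500 = 3836.6 mm².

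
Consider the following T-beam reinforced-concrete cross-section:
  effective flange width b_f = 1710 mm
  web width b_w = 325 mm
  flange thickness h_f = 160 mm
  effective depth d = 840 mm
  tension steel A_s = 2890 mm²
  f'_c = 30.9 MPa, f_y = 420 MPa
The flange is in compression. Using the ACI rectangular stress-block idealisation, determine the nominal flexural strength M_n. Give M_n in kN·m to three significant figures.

M_n ≈ 1000 kN·m

Tension: T = A_s f_y = 2890 × 420 = 1213800 N.
Try a within the flange: a = T/(0.85 f'_c b_f) = 1213800/(0.85 × 30.9 × 1710) = 27.03 mm.
Since a = 27.03 ≤ h_f = 160 mm, the stress block lies entirely in the flange; analyse as a rectangular beam of width b_f.
M_n = T(d − a/2) = 1213800 × (840 − 13.515) = 1003.19 × 10⁶ N·mm.
M_n = 1003.19 kN·m.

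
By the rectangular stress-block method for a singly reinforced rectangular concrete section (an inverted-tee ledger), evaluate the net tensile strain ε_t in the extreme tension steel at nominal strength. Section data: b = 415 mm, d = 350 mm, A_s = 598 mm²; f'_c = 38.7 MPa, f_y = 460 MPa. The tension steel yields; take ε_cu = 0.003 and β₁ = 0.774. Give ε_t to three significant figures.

ε_t ≈ 0.0373

a = A_s f_y/(0.85 f'_c b) = 20.15 mm.
β₁ = 0.774, so c = a/β₁ = 20.15/0.774 = 26.03 mm.
From the linear strain diagram with ε_cu = 0.003: ε_t = 0.003 (d − c)/c = 0.003 × (350 − 26.03)/26.03 = 0.0373.
Since ε_t ≥ 0.005, the section is tension-controlled.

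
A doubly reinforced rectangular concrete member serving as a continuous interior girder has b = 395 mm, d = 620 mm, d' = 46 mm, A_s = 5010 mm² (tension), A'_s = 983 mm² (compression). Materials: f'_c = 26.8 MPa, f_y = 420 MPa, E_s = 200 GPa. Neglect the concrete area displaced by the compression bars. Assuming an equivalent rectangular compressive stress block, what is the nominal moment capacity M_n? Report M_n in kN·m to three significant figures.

M_n ≈ 1130 kN·m

Assume both tension and compression steel yield.
Net tension couple steel: A_s − A'_s = 4027 mm².
a = (A_s − A'_s) f_y / (0.85 f'_c b) = 1691340/(0.85 × 26.8 × 395) = 187.97 mm.
c = a/β₁ = 187.97/0.85 = 221.14 mm; ε'_s = 0.003(c − d')/c = 0.0024 ≥ f_y/E_s = 0.0021, so compression steel does yield.
M_n = (A_s − A'_s) f_y (d − a/2) + A'_s f_y (d − d') = [1691340 × (620 − 93.985) + 412860 × (620 − 46)] × 10⁻⁶ = 889.67 + 236.98 = 1126.65 kN·m.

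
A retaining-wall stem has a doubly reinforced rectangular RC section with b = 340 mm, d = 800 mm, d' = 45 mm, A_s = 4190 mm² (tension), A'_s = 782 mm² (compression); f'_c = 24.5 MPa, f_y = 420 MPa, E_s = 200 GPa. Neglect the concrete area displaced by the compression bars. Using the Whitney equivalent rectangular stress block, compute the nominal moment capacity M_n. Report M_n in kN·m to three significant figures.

M_n ≈ 1250 kN·m

Assume both tension and compression steel yield.
Net tension couple steel: A_s − A'_s = 3408 mm².
a = (A_s − A'_s) f_y / (0.85 f'_c b) = 1431360/(0.85 × 24.5 × 340) = 202.16 mm.
c = a/β₁ = 202.16/0.85 = 237.84 mm; ε'_s = 0.003(c − d')/c = 0.0024 ≥ f_y/E_s = 0.0021, so compression steel does yield.
M_n = (A_s − A'_s) f_y (d − a/2) + A'_s f_y (d − d') = [1431360 × (800 − 101.08) + 328440 × (800 − 45)] × 10⁻⁶ = 1000.41 + 247.97 = 1248.38 kN·m.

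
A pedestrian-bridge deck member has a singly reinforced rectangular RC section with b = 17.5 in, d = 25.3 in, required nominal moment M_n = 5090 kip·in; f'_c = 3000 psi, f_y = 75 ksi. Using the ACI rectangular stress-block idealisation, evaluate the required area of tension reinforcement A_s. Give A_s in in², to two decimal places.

A_s ≈ 2.98 in²

From M_n = 0.85 f'_c a b (d − a/2):
a = d − √(d² − 2M_n/(0.85 f'_c b)) = 25.3 − √(25.3² − 2 × 5090/(0.85 × 3 × 17.5)) = 5.003 in.
A_s = 0.85 f'_c a b / f_y = 0.85 × 3 × 5.003 × 17.5 / 75 = 2.977 in².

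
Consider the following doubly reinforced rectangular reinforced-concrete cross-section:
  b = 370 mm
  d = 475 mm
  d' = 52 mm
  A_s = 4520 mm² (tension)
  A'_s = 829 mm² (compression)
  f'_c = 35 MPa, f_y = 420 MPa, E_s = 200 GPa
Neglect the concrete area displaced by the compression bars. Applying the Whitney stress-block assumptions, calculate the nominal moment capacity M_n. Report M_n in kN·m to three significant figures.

Assume both tension and compression steel yield.
Net tension couple steel: A_s − A'_s = 3691 mm².
a = (A_s − A'_s) f_y / (0.85 f'_c b) = 1550220/(0.85 × 35 × 370) = 140.83 mm.
c = a/β₁ = 140.83/0.8 = 176.04 mm; ε'_s = 0.003(c − d')/c = 0.0021 ≥ f_y/E_s = 0.0021, so compression steel does yield.
M_n = (A_s − A'_s) f_y (d − a/2) + A'_s f_y (d − d') = [1550220 × (475 − 70.415) + 348180 × (475 − 52)] × 10⁻⁶ = 627.20 + 147.28 = 774.48 kN·m.

M_n ≈ 774 kN·m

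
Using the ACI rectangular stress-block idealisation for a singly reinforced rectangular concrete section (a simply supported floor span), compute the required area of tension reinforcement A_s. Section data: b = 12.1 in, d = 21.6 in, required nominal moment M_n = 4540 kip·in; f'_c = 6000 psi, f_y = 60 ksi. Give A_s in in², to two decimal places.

A_s ≈ 3.83 in²

From M_n = 0.85 f'_c a b (d − a/2):
a = d − √(d² − 2M_n/(0.85 f'_c b)) = 21.6 − √(21.6² − 2 × 4540/(0.85 × 6 × 12.1)) = 3.728 in.
A_s = 0.85 f'_c a b / f_y = 0.85 × 6 × 3.728 × 12.1 / 60 = 3.834 in².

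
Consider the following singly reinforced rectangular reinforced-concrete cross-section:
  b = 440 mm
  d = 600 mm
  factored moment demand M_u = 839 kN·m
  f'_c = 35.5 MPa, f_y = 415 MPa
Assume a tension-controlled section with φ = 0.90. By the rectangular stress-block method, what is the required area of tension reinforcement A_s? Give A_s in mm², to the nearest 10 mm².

M_n = M_u/φ = 839/0.90 = 932.222 kN·m.
With M_n = 0.85 f'_c a b (d − a/2), solve the quadratic for a:
a = d − √(d² − 2M_n/(0.85 f'_c b)) = 600 − √(600² − 2 × 932.222×10⁶/(0.85 × 35.5 × 440)) = 131.41 mm.
A_s = 0.85 f'_c a b / f_y = 0.85 × 35.5 × 131.41 × 440 / 415 = 4204.2 mm².

A_s ≈ 4200 mm²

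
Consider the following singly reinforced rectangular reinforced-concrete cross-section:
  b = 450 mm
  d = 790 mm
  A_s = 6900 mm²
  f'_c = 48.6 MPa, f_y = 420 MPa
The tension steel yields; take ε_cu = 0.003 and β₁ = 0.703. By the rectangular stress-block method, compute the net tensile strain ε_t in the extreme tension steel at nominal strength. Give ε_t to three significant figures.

a = A_s f_y/(0.85 f'_c b) = 155.89 mm.
β₁ = 0.703, so c = a/β₁ = 155.89/0.703 = 221.75 mm.
From the linear strain diagram with ε_cu = 0.003: ε_t = 0.003 (d − c)/c = 0.003 × (790 − 221.75)/221.75 = 0.00769.
Since ε_t ≥ 0.005, the section is tension-controlled.

ε_t ≈ 0.00769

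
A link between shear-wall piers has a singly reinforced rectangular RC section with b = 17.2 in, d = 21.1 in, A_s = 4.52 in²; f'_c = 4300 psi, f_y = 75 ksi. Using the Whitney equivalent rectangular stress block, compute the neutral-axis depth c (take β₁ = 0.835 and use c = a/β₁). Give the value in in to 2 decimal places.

T = A_s f_y = 4.52 × 75 = 339 kips.
a = T/(0.85 f'_c b) = 339/(0.85 × 4.3 × 17.2) = 5.3924 in.
With β₁ = 0.835, c = a/β₁ = 5.3924/0.835 = 6.46 in.

c ≈ 6.46 in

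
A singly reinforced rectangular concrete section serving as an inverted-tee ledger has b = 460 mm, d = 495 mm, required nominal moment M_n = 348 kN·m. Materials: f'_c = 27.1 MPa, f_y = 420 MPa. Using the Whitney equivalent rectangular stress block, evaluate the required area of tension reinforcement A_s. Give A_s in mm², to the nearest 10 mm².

A_s ≈ 1800 mm²

With M_n = 0.85 f'_c a b (d − a/2), solve the quadratic for a:
a = d − √(d² − 2M_n/(0.85 f'_c b)) = 495 − √(495² − 2 × 348×10⁶/(0.85 × 27.1 × 460)) = 71.51 mm.
A_s = 0.85 f'_c a b / f_y = 0.85 × 27.1 × 71.51 × 460 / 420 = 1804.1 mm².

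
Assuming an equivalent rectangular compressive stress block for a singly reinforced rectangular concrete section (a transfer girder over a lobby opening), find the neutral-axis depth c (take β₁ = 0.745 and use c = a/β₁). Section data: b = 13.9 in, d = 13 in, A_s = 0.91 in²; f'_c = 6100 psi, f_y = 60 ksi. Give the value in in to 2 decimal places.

T = A_s f_y = 0.91 × 60 = 54.6 kips.
a = T/(0.85 f'_c b) = 54.6/(0.85 × 6.1 × 13.9) = 0.7576 in.
With β₁ = 0.745, c = a/β₁ = 0.7576/0.745 = 1.02 in.

c ≈ 1.02 in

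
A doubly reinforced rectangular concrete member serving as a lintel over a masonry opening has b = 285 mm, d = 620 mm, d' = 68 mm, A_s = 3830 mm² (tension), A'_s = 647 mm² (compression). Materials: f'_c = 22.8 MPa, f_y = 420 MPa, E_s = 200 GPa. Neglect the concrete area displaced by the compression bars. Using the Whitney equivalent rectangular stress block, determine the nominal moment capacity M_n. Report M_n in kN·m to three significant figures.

Assume both tension and compression steel yield.
Net tension couple steel: A_s − A'_s = 3183 mm².
a = (A_s − A'_s) f_y / (0.85 f'_c b) = 1336860/(0.85 × 22.8 × 285) = 242.04 mm.
c = a/β₁ = 242.04/0.85 = 284.75 mm; ε'_s = 0.003(c − d')/c = 0.0023 ≥ f_y/E_s = 0.0021, so compression steel does yield.
M_n = (A_s − A'_s) f_y (d − a/2) + A'_s f_y (d − d') = [1336860 × (620 − 121.02) + 271740 × (620 − 68)] × 10⁻⁶ = 667.07 + 150.00 = 817.07 kN·m.

M_n ≈ 817 kN·m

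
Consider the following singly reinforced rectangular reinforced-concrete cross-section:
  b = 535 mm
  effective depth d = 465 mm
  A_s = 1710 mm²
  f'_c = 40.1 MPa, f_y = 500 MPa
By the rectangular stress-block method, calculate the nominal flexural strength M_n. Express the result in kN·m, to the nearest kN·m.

T = A_s f_y = 1710 × 500 = 855000 N = 855 kN.
From C = T: a = T/(0.85 f'_c b) = 855000/(0.85 × 40.1 × 535) = 46.89 mm.
M_n = T(d − a/2) = 855 kN × (465 − 23.445) mm = 377.53 kN·m.

M_n ≈ 378 kN·m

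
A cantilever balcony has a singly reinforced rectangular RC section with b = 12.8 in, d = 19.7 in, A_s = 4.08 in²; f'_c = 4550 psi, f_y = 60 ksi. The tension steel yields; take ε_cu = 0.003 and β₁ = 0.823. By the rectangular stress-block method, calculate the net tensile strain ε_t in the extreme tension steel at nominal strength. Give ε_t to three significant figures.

ε_t ≈ 0.00684

a = A_s f_y/(0.85 f'_c b) = 4.945 in.
β₁ = 0.823, so c = a/β₁ = 4.945/0.823 = 6.009 in.
From the linear strain diagram with ε_cu = 0.003: ε_t = 0.003 (d − c)/c = 0.003 × (19.7 − 6.009)/6.009 = 0.00684.
Since ε_t ≥ 0.005, the section is tension-controlled.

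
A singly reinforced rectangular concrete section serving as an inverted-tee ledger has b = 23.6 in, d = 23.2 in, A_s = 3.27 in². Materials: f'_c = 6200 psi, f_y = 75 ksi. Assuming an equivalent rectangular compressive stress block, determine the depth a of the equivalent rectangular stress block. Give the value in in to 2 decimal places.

a ≈ 1.97 in

T = A_s f_y = 3.27 × 75 = 245.25 kips.
a = T/(0.85 f'_c b) = 245.25/(0.85 × 6.2 × 23.6) = 1.97 in.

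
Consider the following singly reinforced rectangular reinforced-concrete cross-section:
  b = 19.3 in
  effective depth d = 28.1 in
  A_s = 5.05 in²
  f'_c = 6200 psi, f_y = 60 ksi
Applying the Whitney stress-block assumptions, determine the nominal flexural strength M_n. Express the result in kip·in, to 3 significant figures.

M_n ≈ 8060 kip·in

T = A_s f_y = 5.05 × 60 = 303 kips.
a = T/(0.85 f'_c b) = 303/(0.85 × 6.2 × 19.3) = 2.979 in.
M_n = T(d − a/2) = 303 × (28.1 − 1.4895) = 8063.0 kip·in.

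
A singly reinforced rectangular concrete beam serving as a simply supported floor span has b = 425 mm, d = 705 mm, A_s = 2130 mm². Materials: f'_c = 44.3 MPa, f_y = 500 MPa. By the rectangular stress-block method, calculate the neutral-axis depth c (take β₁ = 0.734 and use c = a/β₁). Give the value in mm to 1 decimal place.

c ≈ 90.7 mm

T = A_s f_y = 2130 × 500 = 1065000 N = 1065 kN.
Setting C = 0.85 f'_c a b equal to T: a = 1065000/(0.85 × 44.3 × 425) = 66.548 mm.
With β₁ = 0.734, c = a/β₁ = 66.548/0.734 = 90.7 mm.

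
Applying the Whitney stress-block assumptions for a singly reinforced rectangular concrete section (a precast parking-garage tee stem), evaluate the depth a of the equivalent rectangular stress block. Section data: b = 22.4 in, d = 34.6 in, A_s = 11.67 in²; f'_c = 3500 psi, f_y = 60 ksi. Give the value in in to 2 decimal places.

a ≈ 10.51 in

T = A_s f_y = 11.67 × 60 = 700.2 kips.
a = T/(0.85 f'_c b) = 700.2/(0.85 × 3.5 × 22.4) = 10.51 in.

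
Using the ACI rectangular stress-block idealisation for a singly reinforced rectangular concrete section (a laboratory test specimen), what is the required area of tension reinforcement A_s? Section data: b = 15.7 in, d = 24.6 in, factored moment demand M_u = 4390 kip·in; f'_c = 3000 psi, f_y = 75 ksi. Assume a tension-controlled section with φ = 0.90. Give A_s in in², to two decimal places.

A_s ≈ 2.98 in²

M_n = M_u/φ = 4390/0.90 = 4877.78 kip·in.
From M_n = 0.85 f'_c a b (d − a/2):
a = d − √(d² − 2M_n/(0.85 f'_c b)) = 24.6 − √(24.6² − 2 × 4877.78/(0.85 × 3 × 15.7)) = 5.587 in.
A_s = 0.85 f'_c a b / f_y = 0.85 × 3 × 5.587 × 15.7 / 75 = 2.982 in².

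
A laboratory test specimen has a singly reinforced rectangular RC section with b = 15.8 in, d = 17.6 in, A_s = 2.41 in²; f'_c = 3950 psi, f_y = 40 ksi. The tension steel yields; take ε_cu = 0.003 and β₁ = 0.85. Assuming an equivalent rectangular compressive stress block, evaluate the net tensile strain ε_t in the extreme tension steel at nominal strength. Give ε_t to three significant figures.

a = A_s f_y/(0.85 f'_c b) = 1.817 in.
β₁ = 0.85, so c = a/β₁ = 1.817/0.85 = 2.138 in.
From the linear strain diagram with ε_cu = 0.003: ε_t = 0.003 (d − c)/c = 0.003 × (17.6 − 2.138)/2.138 = 0.0217.
Since ε_t ≥ 0.005, the section is tension-controlled.

ε_t ≈ 0.0217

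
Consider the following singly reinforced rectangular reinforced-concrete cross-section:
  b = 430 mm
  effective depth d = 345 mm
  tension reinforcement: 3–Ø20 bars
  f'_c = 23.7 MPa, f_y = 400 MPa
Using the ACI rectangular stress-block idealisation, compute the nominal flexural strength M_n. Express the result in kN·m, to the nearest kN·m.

A_s = 3 × 314 = 942 mm².
T = A_s f_y = 942 × 400 = 376800 N = 376.8 kN.
From C = T: a = T/(0.85 f'_c b) = 376800/(0.85 × 23.7 × 430) = 43.50 mm.
M_n = T(d − a/2) = 376.8 kN × (345 − 21.75) mm = 121.80 kN·m.

M_n ≈ 122 kN·m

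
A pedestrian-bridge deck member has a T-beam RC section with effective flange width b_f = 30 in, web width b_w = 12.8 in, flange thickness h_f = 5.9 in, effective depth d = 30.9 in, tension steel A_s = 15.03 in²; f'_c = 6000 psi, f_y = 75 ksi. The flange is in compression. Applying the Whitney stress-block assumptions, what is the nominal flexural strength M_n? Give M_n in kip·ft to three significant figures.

M_n ≈ 2540 kip·ft

Tension: T = A_s f_y = 15.03 × 75 = 1127.25 kips.
Try a within the flange: a = T/(0.85 f'_c b_f) = 1127.25/(0.85 × 6 × 30) = 7.368 in.
a = 7.368 > h_f = 5.9 in: the block extends into the web. Split into flange-overhang and web parts.
C_f = 0.85 f'_c (b_f − b_w) h_f = 0.85 × 6 × (30 − 12.8) × 5.9 = 517.5 kips.
Remaining web compression depth: a_w = (T − C_f)/(0.85 f'_c b_w) = (1127.25 − 517.5)/(0.85 × 6 × 12.8) = 9.341 in.
M_n = C_f(d − h_f/2) + (T − C_f)(d − a_w/2) = 517.5 × (30.9 − 2.95) + 609.75 × (30.9 − 4.6705) = 14464.1 + 15993.4 = 30457.5 kip·in.
M_n = 30457.5/12 = 2538.13 kip·ft.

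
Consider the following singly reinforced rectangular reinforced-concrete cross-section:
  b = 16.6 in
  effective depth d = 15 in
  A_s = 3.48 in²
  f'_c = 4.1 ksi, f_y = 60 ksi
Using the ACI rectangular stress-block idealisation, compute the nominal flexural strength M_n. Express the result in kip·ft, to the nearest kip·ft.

M_n ≈ 230 kip·ft

T = A_s f_y = 3.48 × 60 = 208.8 kips.
a = T/(0.85 f'_c b) = 208.8/(0.85 × 4.1 × 16.6) = 3.609 in.
M_n = T(d − a/2) = 208.8 × (15 − 1.8045) = 2755.2 kip·in = 2755.2/12 = 229.60 kip·ft.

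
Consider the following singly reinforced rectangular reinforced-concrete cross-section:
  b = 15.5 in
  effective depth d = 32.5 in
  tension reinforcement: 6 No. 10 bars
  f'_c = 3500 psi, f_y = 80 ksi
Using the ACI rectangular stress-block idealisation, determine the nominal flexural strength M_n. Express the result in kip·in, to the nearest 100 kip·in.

M_n ≈ 15800 kip·in

A_s = 6 × 1.27 = 7.62 in².
T = A_s f_y = 7.62 × 80 = 609.6 kips.
a = T/(0.85 f'_c b) = 609.6/(0.85 × 3.5 × 15.5) = 13.220 in.
M_n = T(d − a/2) = 609.6 × (32.5 − 6.61) = 15782.5 kip·in.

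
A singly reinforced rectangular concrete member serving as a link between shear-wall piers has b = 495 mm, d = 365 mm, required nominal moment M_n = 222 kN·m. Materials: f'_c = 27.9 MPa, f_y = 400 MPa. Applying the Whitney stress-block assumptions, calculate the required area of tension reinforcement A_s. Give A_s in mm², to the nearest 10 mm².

A_s ≈ 1650 mm²

With M_n = 0.85 f'_c a b (d − a/2), solve the quadratic for a:
a = d − √(d² − 2M_n/(0.85 f'_c b)) = 365 − √(365² − 2 × 222×10⁶/(0.85 × 27.9 × 495)) = 56.13 mm.
A_s = 0.85 f'_c a b / f_y = 0.85 × 27.9 × 56.13 × 495 / 400 = 1647.3 mm².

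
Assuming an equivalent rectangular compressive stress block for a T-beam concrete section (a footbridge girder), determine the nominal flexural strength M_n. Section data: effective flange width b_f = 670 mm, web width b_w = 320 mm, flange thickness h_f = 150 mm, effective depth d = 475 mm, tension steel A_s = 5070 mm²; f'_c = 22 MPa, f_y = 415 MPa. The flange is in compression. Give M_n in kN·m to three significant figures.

Tension: T = A_s f_y = 5070 × 415 = 2104050 N.
Try a within the flange: a = T/(0.85 f'_c b_f) = 2104050/(0.85 × 22 × 670) = 167.93 mm.
a = 167.93 > h_f = 150 mm: the block extends into the web. Split into flange-overhang and web parts.
C_f = 0.85 f'_c (b_f − b_w) h_f = 0.85 × 22 × (670 − 320) × 150 = 981750 N.
Remaining web compression depth: a_w = (T − C_f)/(0.85 f'_c b_w) = (2104050 − 981750)/(0.85 × 22 × 320) = 187.55 mm.
M_n = C_f(d − h_f/2) + (T − C_f)(d − a_w/2) = 981750 × (475 − 75) + 1122300 × (475 − 93.775) = 392.70 + 427.85 = 820.55 × 10⁶ N·mm.
M_n = 820.55 kN·m.

M_n ≈ 821 kN·m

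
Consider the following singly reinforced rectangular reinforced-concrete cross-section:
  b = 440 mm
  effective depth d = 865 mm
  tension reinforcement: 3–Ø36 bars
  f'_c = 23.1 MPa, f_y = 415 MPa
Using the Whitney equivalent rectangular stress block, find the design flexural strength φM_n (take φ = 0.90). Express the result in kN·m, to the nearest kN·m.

A_s = 3 × 1018 = 3054 mm².
T = A_s f_y = 3054 × 415 = 1267410 N = 1267.41 kN.
From C = T: a = T/(0.85 f'_c b) = 1267410/(0.85 × 23.1 × 440) = 146.70 mm.
M_n = T(d − a/2) = 1267.41 kN × (865 − 73.35) mm = 1003.35 kN·m.
φM_n = 0.90 × 1003.35 = 903.02 kN·m.

φM_n ≈ 903 kN·m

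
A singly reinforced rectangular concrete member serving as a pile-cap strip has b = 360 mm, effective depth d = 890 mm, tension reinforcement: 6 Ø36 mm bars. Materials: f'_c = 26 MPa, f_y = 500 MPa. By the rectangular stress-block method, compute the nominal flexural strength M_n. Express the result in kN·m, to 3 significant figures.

M_n ≈ 2130 kN·m

A_s = 6 × 1018 = 6108 mm².
T = A_s f_y = 6108 × 500 = 3054000 N = 3054 kN.
From C = T: a = T/(0.85 f'_c b) = 3054000/(0.85 × 26 × 360) = 383.86 mm.
M_n = T(d − a/2) = 3054 kN × (890 − 191.93) mm = 2131.91 kN·m.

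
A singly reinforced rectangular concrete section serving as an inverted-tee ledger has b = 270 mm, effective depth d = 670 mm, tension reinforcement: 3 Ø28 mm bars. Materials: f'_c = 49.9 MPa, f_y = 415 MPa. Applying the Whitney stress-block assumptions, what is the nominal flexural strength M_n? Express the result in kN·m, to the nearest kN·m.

M_n ≈ 488 kN·m

A_s = 3 × 616 = 1848 mm².
T = A_s f_y = 1848 × 415 = 766920 N = 766.92 kN.
From C = T: a = T/(0.85 f'_c b) = 766920/(0.85 × 49.9 × 270) = 66.97 mm.
M_n = T(d − a/2) = 766.92 kN × (670 − 33.485) mm = 488.16 kN·m.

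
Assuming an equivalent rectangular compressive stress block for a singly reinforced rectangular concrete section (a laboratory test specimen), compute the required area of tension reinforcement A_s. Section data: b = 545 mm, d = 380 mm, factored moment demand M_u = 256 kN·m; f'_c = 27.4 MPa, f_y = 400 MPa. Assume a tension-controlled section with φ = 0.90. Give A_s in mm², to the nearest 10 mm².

A_s ≈ 2040 mm²

M_n = M_u/φ = 256/0.90 = 284.444 kN·m.
With M_n = 0.85 f'_c a b (d − a/2), solve the quadratic for a:
a = d − √(d² − 2M_n/(0.85 f'_c b)) = 380 − √(380² − 2 × 284.444×10⁶/(0.85 × 27.4 × 545)) = 64.44 mm.
A_s = 0.85 f'_c a b / f_y = 0.85 × 27.4 × 64.44 × 545 / 400 = 2044.9 mm².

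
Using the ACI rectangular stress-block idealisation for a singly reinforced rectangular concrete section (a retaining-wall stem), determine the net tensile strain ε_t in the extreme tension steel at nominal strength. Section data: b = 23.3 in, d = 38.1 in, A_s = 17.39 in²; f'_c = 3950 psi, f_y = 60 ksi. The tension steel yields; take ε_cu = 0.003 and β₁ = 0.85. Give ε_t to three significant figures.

ε_t ≈ 0.00428

a = A_s f_y/(0.85 f'_c b) = 13.338 in.
β₁ = 0.85, so c = a/β₁ = 13.338/0.85 = 15.692 in.
From the linear strain diagram with ε_cu = 0.003: ε_t = 0.003 (d − c)/c = 0.003 × (38.1 − 15.692)/15.692 = 0.00428.
ε_t is between 0.004 and 0.005 — transition zone.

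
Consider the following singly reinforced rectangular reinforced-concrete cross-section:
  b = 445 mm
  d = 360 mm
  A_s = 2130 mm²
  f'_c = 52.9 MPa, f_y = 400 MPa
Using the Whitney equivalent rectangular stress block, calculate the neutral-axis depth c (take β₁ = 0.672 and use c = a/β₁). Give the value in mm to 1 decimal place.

c ≈ 63.4 mm

T = A_s f_y = 2130 × 400 = 852000 N = 852 kN.
Setting C = 0.85 f'_c a b equal to T: a = 852000/(0.85 × 52.9 × 445) = 42.580 mm.
With β₁ = 0.672, c = a/β₁ = 42.580/0.672 = 63.4 mm.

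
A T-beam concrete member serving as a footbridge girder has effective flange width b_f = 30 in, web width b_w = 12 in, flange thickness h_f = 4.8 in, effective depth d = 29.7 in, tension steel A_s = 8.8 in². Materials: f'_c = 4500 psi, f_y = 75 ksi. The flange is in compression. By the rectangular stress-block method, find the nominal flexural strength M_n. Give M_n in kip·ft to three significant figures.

Tension: T = A_s f_y = 8.8 × 75 = 660 kips.
Try a within the flange: a = T/(0.85 f'_c b_f) = 660/(0.85 × 4.5 × 30) = 5.752 in.
a = 5.752 > h_f = 4.8 in: the block extends into the web. Split into flange-overhang and web parts.
C_f = 0.85 f'_c (b_f − b_w) h_f = 0.85 × 4.5 × (30 − 12) × 4.8 = 330.5 kips.
Remaining web compression depth: a_w = (T − C_f)/(0.85 f'_c b_w) = (660 − 330.5)/(0.85 × 4.5 × 12) = 7.179 in.
M_n = C_f(d − h_f/2) + (T − C_f)(d − a_w/2) = 330.5 × (29.7 − 2.4) + 329.5 × (29.7 − 3.5895) = 9022.7 + 8603.4 = 17626.1 kip·in.
M_n = 17626.1/12 = 1468.84 kip·ft.

M_n ≈ 1470 kip·ft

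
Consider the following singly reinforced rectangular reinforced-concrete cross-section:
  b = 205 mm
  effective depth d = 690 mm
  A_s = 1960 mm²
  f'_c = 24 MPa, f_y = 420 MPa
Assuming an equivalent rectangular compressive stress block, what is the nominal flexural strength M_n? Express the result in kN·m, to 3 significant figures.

T = A_s f_y = 1960 × 420 = 823200 N = 823.2 kN.
From C = T: a = T/(0.85 f'_c b) = 823200/(0.85 × 24 × 205) = 196.84 mm.
M_n = T(d − a/2) = 823.2 kN × (690 − 98.42) mm = 486.99 kN·m.

M_n ≈ 487 kN·m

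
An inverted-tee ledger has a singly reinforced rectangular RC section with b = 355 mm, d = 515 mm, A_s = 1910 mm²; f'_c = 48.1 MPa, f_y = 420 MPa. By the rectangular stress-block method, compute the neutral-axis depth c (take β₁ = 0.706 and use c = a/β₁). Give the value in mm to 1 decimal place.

T = A_s f_y = 1910 × 420 = 802200 N = 802.2 kN.
Setting C = 0.85 f'_c a b equal to T: a = 802200/(0.85 × 48.1 × 355) = 55.270 mm.
With β₁ = 0.706, c = a/β₁ = 55.270/0.706 = 78.3 mm.

c ≈ 78.3 mm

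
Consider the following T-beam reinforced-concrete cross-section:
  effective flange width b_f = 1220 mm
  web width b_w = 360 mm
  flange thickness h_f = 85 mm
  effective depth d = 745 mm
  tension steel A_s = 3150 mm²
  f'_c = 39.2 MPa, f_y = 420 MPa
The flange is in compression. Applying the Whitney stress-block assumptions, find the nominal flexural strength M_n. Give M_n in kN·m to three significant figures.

M_n ≈ 964 kN·m

Tension: T = A_s f_y = 3150 × 420 = 1323000 N.
Try a within the flange: a = T/(0.85 f'_c b_f) = 1323000/(0.85 × 39.2 × 1220) = 32.55 mm.
Since a = 32.55 ≤ h_f = 85 mm, the stress block lies entirely in the flange; analyse as a rectangular beam of width b_f.
M_n = T(d − a/2) = 1323000 × (745 − 16.275) = 964.10 × 10⁶ N·mm.
M_n = 964.10 kN·m.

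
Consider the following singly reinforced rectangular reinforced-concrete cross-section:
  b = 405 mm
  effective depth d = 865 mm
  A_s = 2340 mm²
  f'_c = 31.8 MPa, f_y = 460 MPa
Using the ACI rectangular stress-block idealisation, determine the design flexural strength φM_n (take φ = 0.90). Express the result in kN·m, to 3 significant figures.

T = A_s f_y = 2340 × 460 = 1076400 N = 1076.4 kN.
From C = T: a = T/(0.85 f'_c b) = 1076400/(0.85 × 31.8 × 405) = 98.33 mm.
M_n = T(d − a/2) = 1076.4 kN × (865 − 49.165) mm = 878.16 kN·m.
φM_n = 0.90 × 878.16 = 790.34 kN·m.

φM_n ≈ 790 kN·m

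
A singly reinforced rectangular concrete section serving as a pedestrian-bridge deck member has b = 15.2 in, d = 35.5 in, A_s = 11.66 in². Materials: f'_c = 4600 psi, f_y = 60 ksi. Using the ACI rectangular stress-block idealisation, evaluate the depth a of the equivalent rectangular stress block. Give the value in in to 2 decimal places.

a ≈ 11.77 in

T = A_s f_y = 11.66 × 60 = 699.6 kips.
a = T/(0.85 f'_c b) = 699.6/(0.85 × 4.6 × 15.2) = 11.77 in.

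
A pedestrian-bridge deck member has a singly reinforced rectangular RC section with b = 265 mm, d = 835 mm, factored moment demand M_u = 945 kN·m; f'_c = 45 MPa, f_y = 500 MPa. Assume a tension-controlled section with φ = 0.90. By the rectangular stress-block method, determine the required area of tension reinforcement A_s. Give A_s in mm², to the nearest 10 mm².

A_s ≈ 2740 mm²

M_n = M_u/φ = 945/0.90 = 1050 kN·m.
With M_n = 0.85 f'_c a b (d − a/2), solve the quadratic for a:
a = d − √(d² − 2M_n/(0.85 f'_c b)) = 835 − √(835² − 2 × 1050×10⁶/(0.85 × 45 × 265)) = 134.97 mm.
A_s = 0.85 f'_c a b / f_y = 0.85 × 45 × 134.97 × 265 / 500 = 2736.2 mm².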